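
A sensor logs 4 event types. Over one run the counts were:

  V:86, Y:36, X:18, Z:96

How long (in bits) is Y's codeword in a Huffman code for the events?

3

Huffman merges, smallest pair first:
X(18) + Y(36) → 54
54 + V(86) → 140
Z(96) + 140 → 236
Y sits 3 levels below the root, so its codeword is 3 bits.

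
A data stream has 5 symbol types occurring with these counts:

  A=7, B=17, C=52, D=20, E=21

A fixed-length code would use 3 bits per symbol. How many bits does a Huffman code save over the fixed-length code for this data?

104

Fixed-length: 3 bits × 117 symbols = 351 bits.
Huffman merges:
A(7) + B(17) → 24
D(20) + E(21) → 41
24 + 41 → 65
C(52) + 65 → 117
Huffman total = 24 + 41 + 65 + 117 = 247 bits.
Saving = 351 − 247 = 104 bits.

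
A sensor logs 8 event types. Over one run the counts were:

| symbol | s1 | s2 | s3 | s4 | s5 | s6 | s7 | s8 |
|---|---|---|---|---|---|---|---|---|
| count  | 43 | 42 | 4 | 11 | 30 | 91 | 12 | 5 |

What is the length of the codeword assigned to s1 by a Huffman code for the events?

3

Build the tree from the bottom:
merge s3(4) and s8(5): 9
merge 9 and s4(11): 20
merge s7(12) and 20: 32
merge s5(30) and 32: 62
merge s2(42) and s1(43): 85
merge 62 and 85: 147
merge s6(91) and 147: 238
s1 sits 3 levels below the root, so its codeword is 3 bits.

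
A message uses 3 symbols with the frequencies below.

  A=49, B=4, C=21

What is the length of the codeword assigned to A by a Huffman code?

Build the tree from the bottom:
merge B(4) and C(21): 25
merge 25 and A(49): 74
A sits one level below the root: a 1-bit codeword.

1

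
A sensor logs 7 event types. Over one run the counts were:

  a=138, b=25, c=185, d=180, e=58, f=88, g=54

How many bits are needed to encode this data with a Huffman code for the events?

1897

Build the Huffman tree bottom-up:
merge b(25) and g(54): 79
merge e(58) and 79: 137
merge f(88) and 137: 225
merge a(138) and d(180): 318
merge c(185) and 225: 410
merge 318 and 410: 728
The encoded length is the sum of every internal node's weight: 79 + 137 + 225 + 318 + 410 + 728 = 1897 bits.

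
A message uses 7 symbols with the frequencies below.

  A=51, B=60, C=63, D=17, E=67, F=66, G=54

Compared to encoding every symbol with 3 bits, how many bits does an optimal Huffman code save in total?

Fixed-length: 3 bits × 378 symbols = 1134 bits.
Huffman merges:
merge D(17) and A(51): 68
merge G(54) and B(60): 114
merge C(63) and F(66): 129
merge E(67) and 68: 135
merge 114 and 129: 243
merge 135 and 243: 378
Huffman total = 68 + 114 + 129 + 135 + 243 + 378 = 1067 bits.
Saving = 1134 − 1067 = 67 bits.

67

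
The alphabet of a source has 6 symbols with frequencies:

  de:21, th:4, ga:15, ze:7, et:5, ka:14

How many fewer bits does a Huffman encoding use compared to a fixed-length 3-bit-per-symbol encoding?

Fixed-length: 3 bits × 66 symbols = 198 bits.
Huffman merges:
th(4) + et(5) → 9
ze(7) + 9 → 16
ka(14) + ga(15) → 29
16 + de(21) → 37
29 + 37 → 66
Huffman total = 9 + 16 + 29 + 37 + 66 = 157 bits.
Saving = 198 − 157 = 41 bits.

41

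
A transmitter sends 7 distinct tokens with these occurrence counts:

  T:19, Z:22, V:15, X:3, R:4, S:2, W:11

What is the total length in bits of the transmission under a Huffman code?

Merge the two smallest weights repeatedly:
S(2) + X(3) → 5
R(4) + 5 → 9
9 + W(11) → 20
V(15) + T(19) → 34
20 + Z(22) → 42
34 + 42 → 76
Each symbol's bit-cost is frequency × depth; summing gives 186 bits (equivalently 5 + 9 + 20 + 34 + 42 + 76).

186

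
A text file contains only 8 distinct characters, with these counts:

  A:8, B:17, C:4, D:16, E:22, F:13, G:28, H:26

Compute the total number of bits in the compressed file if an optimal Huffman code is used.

Build the Huffman tree bottom-up:
merge C(4) and A(8): 12
merge 12 and F(13): 25
merge D(16) and B(17): 33
merge E(22) and 25: 47
merge H(26) and G(28): 54
merge 33 and 47: 80
merge 54 and 80: 134
The encoded length is the sum of every internal node's weight: 12 + 25 + 33 + 47 + 54 + 80 + 134 = 385 bits.

385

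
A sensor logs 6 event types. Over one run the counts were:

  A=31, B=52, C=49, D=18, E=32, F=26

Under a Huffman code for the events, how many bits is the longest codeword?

Merge the two lowest-weight nodes at each step:
combine D(18), F(26) → 44
combine A(31), E(32) → 63
combine 44, C(49) → 93
combine B(52), 63 → 115
combine 93, 115 → 208
The rarest symbols sit at the bottom; the longest codeword is 3 bits.

3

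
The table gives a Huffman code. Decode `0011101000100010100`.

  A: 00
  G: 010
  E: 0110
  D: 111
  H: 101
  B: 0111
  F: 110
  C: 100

Read left to right; each codeword is recognised as soon as it completes (prefix code):
  00→A | 111→D | 010→G | 00→A | 100→C | 010→G | 100→C
Decoded message: ADGACGC

ADGACGC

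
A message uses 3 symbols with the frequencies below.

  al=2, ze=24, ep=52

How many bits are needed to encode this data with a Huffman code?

Merge the two smallest weights repeatedly:
combine al(2), ze(24) → 26
combine 26, ep(52) → 78
Each symbol's bit-cost is frequency × depth; summing gives 104 bits (equivalently 26 + 78).

104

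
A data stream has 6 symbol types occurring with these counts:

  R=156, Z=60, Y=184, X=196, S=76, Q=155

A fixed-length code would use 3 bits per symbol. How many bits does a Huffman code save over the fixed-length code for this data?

Fixed-length: 3 bits × 827 symbols = 2481 bits.
Huffman merges:
combine Z(60), S(76) → 136
combine 136, Q(155) → 291
combine R(156), Y(184) → 340
combine X(196), 291 → 487
combine 340, 487 → 827
Huffman total = 136 + 291 + 340 + 487 + 827 = 2081 bits.
Saving = 2481 − 2081 = 400 bits.

400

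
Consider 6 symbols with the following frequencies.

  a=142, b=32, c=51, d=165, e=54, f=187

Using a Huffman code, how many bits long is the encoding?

1482

Build the Huffman tree bottom-up:
b(32) + c(51) → 83
e(54) + 83 → 137
137 + a(142) → 279
d(165) + f(187) → 352
279 + 352 → 631
Total encoded bits = sum of merged weights = 83 + 137 + 279 + 352 + 631 = 1482.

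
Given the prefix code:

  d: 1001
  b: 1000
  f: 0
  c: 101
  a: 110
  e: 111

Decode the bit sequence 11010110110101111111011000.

Read left to right; each codeword is recognised as soon as it completes (prefix code):
  110→a | 101→c | 101→c | 101→c | 0→f | 111→e | 111→e | 101→c | 1000→b
Decoded message: acccfeecb

acccfeecb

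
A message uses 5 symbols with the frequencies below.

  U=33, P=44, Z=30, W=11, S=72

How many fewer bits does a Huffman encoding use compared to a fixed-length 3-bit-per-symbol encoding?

Fixed-length: 3 bits × 190 symbols = 570 bits.
Huffman merges:
W(11) + Z(30) → 41
U(33) + 41 → 74
P(44) + S(72) → 116
74 + 116 → 190
Huffman total = 41 + 74 + 116 + 190 = 421 bits.
Saving = 570 − 421 = 149 bits.

149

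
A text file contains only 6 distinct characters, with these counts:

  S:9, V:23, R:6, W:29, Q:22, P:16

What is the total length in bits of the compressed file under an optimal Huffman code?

256

Greedily combine the two least-frequent nodes:
R(6) + S(9) → 15
15 + P(16) → 31
Q(22) + V(23) → 45
W(29) + 31 → 60
45 + 60 → 105
Total encoded bits = sum of merged weights = 15 + 31 + 45 + 60 + 105 = 256.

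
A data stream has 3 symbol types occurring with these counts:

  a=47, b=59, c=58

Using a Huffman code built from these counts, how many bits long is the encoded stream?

Build the Huffman tree bottom-up:
combine a(47), c(58) → 105
combine b(59), 105 → 164
Each symbol's bit-cost is frequency × depth; summing gives 269 bits (equivalently 105 + 164).

269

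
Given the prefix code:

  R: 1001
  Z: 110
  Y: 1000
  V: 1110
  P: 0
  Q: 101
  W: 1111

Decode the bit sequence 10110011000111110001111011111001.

QRYWYWPWR

Read left to right; each codeword is recognised as soon as it completes (prefix code):
  101→Q | 1001→R | 1000→Y | 1111→W | 1000→Y | 1111→W | 0→P | 1111→W | 1001→R
Decoded message: QRYWYWPWR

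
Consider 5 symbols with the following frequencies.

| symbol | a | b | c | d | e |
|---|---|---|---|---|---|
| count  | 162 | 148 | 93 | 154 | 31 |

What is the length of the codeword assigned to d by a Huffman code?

Huffman merges, smallest pair first:
combine e(31), c(93) → 124
combine 124, b(148) → 272
combine d(154), a(162) → 316
combine 272, 316 → 588
The subtree containing d is merged 2 times, so code length = 2.

2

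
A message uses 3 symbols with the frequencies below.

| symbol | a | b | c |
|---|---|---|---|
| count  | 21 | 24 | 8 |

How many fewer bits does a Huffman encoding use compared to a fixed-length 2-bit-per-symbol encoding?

Fixed-length: 2 bits × 53 symbols = 106 bits.
Huffman merges:
c(8) + a(21) → 29
b(24) + 29 → 53
Huffman total = 29 + 53 = 82 bits.
Saving = 106 − 82 = 24 bits.

24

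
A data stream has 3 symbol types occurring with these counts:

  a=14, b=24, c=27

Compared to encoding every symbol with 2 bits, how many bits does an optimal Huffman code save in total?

27

Fixed-length: 2 bits × 65 symbols = 130 bits.
Huffman merges:
combine a(14), b(24) → 38
combine c(27), 38 → 65
Huffman total = 38 + 65 = 103 bits.
Saving = 130 − 103 = 27 bits.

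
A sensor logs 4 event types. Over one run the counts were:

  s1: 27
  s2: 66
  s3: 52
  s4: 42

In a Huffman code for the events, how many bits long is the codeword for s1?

Build the tree from the bottom:
combine s1(27), s4(42) → 69
combine s3(52), s2(66) → 118
combine 69, 118 → 187
The subtree containing s1 is merged 2 times, so code length = 2.

2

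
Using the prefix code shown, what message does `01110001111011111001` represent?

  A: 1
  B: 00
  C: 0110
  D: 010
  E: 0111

Read left to right; each codeword is recognised as soon as it completes (prefix code):
  0111→E | 00→B | 0111→E | 1→A | 0111→E | 1→A | 1→A | 00→B | 1→A
Decoded message: EBEAEAABA

EBEAEAABA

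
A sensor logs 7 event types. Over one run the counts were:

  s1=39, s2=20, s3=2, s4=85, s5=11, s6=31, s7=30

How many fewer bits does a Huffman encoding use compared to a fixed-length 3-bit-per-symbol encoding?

124

Fixed-length: 3 bits × 218 symbols = 654 bits.
Huffman merges:
merge s3(2) and s5(11): 13
merge 13 and s2(20): 33
merge s7(30) and s6(31): 61
merge 33 and s1(39): 72
merge 61 and 72: 133
merge s4(85) and 133: 218
Huffman total = 13 + 33 + 61 + 72 + 133 + 218 = 530 bits.
Saving = 654 − 530 = 124 bits.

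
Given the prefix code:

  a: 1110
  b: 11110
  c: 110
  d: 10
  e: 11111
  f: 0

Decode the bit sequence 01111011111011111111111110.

Read left to right; each codeword is recognised as soon as it completes (prefix code):
  0→f | 11110→b | 11111→e | 0→f | 11111→e | 11111→e | 1110→a
Decoded message: fbefeea

fbefeea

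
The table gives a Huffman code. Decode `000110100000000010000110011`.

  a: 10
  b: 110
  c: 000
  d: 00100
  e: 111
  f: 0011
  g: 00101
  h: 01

cbaccdff

Read left to right; each codeword is recognised as soon as it completes (prefix code):
  000→c | 110→b | 10→a | 000→c | 000→c | 00100→d | 0011→f | 0011→f
Decoded message: cbaccdff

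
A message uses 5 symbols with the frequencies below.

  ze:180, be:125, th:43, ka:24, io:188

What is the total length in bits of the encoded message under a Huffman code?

Build the Huffman tree bottom-up:
ka(24) + th(43) → 67
67 + be(125) → 192
ze(180) + io(188) → 368
192 + 368 → 560
The encoded length is the sum of every internal node's weight: 67 + 192 + 368 + 560 = 1187 bits.

1187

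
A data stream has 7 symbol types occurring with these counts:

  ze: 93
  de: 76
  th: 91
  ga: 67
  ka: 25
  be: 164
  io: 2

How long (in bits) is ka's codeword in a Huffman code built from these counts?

4

Huffman merges, smallest pair first:
merge io(2) and ka(25): 27
merge 27 and ga(67): 94
merge de(76) and th(91): 167
merge ze(93) and 94: 187
merge be(164) and 167: 331
merge 187 and 331: 518
The subtree containing ka is merged 4 times, so code length = 4.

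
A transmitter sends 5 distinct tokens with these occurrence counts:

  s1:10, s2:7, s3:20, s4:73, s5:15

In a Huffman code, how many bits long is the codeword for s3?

Huffman merges, smallest pair first:
merge s2(7) and s1(10): 17
merge s5(15) and 17: 32
merge s3(20) and 32: 52
merge 52 and s4(73): 125
s3 sits 2 levels below the root, so its codeword is 2 bits.

2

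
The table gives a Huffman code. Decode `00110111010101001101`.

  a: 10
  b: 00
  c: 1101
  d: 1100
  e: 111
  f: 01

bccffbc

Read left to right; each codeword is recognised as soon as it completes (prefix code):
  00→b | 1101→c | 1101→c | 01→f | 01→f | 00→b | 1101→c
Decoded message: bccffbc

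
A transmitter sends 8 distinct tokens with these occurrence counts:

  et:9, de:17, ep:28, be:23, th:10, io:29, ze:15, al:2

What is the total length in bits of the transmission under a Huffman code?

374

Greedily combine the two least-frequent nodes:
merge al(2) and et(9): 11
merge th(10) and 11: 21
merge ze(15) and de(17): 32
merge 21 and be(23): 44
merge ep(28) and io(29): 57
merge 32 and 44: 76
merge 57 and 76: 133
The encoded length is the sum of every internal node's weight: 11 + 21 + 32 + 44 + 57 + 76 + 133 = 374 bits.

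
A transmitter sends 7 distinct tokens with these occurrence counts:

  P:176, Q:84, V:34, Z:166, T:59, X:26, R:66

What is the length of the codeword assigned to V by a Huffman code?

Repeatedly merge the two smallest:
combine X(26), V(34) → 60
combine T(59), 60 → 119
combine R(66), Q(84) → 150
combine 119, 150 → 269
combine Z(166), P(176) → 342
combine 269, 342 → 611
V's leaf is at depth 4, giving a 4-bit codeword.

4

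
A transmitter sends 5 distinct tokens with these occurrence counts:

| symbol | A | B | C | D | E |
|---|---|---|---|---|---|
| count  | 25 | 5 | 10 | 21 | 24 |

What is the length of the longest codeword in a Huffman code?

Merge the two lowest-weight nodes at each step:
combine B(5), C(10) → 15
combine 15, D(21) → 36
combine E(24), A(25) → 49
combine 36, 49 → 85
Maximum depth reached is 3.

3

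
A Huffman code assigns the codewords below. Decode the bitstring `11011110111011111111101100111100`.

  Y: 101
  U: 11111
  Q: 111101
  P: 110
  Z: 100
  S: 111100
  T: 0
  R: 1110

Read left to right; each codeword is recognised as soon as it completes (prefix code):
  110→P | 111101→Q | 110→P | 11111→U | 111101→Q | 100→Z | 111100→S
Decoded message: PQPUQZS

PQPUQZS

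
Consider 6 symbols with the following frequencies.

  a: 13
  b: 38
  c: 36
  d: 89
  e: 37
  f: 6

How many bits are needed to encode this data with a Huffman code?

498

Build the Huffman tree bottom-up:
combine f(6), a(13) → 19
combine 19, c(36) → 55
combine e(37), b(38) → 75
combine 55, 75 → 130
combine d(89), 130 → 219
The encoded length is the sum of every internal node's weight: 19 + 55 + 75 + 130 + 219 = 498 bits.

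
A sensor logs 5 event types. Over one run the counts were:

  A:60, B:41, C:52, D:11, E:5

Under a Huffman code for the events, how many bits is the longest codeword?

Merge the two lowest-weight nodes at each step:
combine E(5), D(11) → 16
combine 16, B(41) → 57
combine C(52), 57 → 109
combine A(60), 109 → 169
The first pair merged (E, D) ends up deepest, at depth 4.

4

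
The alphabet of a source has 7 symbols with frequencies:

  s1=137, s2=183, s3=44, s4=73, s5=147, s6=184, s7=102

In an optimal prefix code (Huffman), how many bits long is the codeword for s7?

3

Huffman merges, smallest pair first:
s3(44) + s4(73) → 117
s7(102) + 117 → 219
s1(137) + s5(147) → 284
s2(183) + s6(184) → 367
219 + 284 → 503
367 + 503 → 870
s7 sits 3 levels below the root, so its codeword is 3 bits.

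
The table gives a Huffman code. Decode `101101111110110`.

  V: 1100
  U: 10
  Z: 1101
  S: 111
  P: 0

Read left to right; each codeword is recognised as soon as it completes (prefix code):
  10→U | 1101→Z | 111→S | 1101→Z | 10→U
Decoded message: UZSZU

UZSZU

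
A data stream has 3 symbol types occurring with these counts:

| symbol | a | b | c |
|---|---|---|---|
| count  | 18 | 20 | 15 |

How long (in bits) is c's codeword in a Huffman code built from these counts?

Huffman merges, smallest pair first:
merge c(15) and a(18): 33
merge b(20) and 33: 53
c sits 2 levels below the root, so its codeword is 2 bits.

2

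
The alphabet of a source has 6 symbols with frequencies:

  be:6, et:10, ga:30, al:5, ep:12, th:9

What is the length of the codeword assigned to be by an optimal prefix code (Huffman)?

Huffman merges, smallest pair first:
merge al(5) and be(6): 11
merge th(9) and et(10): 19
merge 11 and ep(12): 23
merge 19 and 23: 42
merge ga(30) and 42: 72
be sits 4 levels below the root, so its codeword is 4 bits.

4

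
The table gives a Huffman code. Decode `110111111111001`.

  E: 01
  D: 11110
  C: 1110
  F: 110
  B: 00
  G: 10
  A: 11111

Read left to right; each codeword is recognised as soon as it completes (prefix code):
  110→F | 11111→A | 11110→D | 01→E
Decoded message: FADE

FADE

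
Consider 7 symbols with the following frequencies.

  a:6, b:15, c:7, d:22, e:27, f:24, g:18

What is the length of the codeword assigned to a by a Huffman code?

Huffman merges, smallest pair first:
combine a(6), c(7) → 13
combine 13, b(15) → 28
combine g(18), d(22) → 40
combine f(24), e(27) → 51
combine 28, 40 → 68
combine 51, 68 → 119
The subtree containing a is merged 4 times, so code length = 4.

4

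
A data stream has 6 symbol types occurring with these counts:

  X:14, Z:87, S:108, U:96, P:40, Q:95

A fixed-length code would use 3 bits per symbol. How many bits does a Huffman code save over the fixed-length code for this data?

Fixed-length: 3 bits × 440 symbols = 1320 bits.
Huffman merges:
merge X(14) and P(40): 54
merge 54 and Z(87): 141
merge Q(95) and U(96): 191
merge S(108) and 141: 249
merge 191 and 249: 440
Huffman total = 54 + 141 + 191 + 249 + 440 = 1075 bits.
Saving = 1320 − 1075 = 245 bits.

245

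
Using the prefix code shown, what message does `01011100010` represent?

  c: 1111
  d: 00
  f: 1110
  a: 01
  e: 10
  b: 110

aabde

Read left to right; each codeword is recognised as soon as it completes (prefix code):
  01→a | 01→a | 110→b | 00→d | 10→e
Decoded message: aabde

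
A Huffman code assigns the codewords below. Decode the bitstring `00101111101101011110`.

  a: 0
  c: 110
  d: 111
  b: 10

Read left to right; each codeword is recognised as soon as it completes (prefix code):
  0→a | 0→a | 10→b | 111→d | 110→c | 110→c | 10→b | 111→d | 10→b
Decoded message: aabdccbdb

aabdccbdb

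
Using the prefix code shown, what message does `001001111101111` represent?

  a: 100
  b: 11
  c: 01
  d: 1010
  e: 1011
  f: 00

Read left to right; each codeword is recognised as soon as it completes (prefix code):
  00→f | 100→a | 11→b | 11→b | 1011→e | 11→b
Decoded message: fabbeb

fabbeb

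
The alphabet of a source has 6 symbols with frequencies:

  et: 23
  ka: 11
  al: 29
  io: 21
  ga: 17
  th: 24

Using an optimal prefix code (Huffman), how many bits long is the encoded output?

322

Greedily combine the two least-frequent nodes:
ka(11) + ga(17) → 28
io(21) + et(23) → 44
th(24) + 28 → 52
al(29) + 44 → 73
52 + 73 → 125
The encoded length is the sum of every internal node's weight: 28 + 44 + 52 + 73 + 125 = 322 bits.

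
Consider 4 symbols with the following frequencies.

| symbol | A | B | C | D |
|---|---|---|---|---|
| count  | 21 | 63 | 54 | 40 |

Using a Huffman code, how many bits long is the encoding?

Greedily combine the two least-frequent nodes:
merge A(21) and D(40): 61
merge C(54) and 61: 115
merge B(63) and 115: 178
Total encoded bits = sum of merged weights = 61 + 115 + 178 = 354.

354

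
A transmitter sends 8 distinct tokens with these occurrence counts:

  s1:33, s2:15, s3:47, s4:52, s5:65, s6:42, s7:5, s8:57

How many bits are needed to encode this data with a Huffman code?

Greedily combine the two least-frequent nodes:
s7(5) + s2(15) → 20
20 + s1(33) → 53
s6(42) + s3(47) → 89
s4(52) + 53 → 105
s8(57) + s5(65) → 122
89 + 105 → 194
122 + 194 → 316
Each symbol's bit-cost is frequency × depth; summing gives 899 bits (equivalently 20 + 53 + 89 + 105 + 122 + 194 + 316).

899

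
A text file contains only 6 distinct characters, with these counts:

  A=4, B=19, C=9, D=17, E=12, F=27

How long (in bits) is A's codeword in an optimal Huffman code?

Repeatedly merge the two smallest:
merge A(4) and C(9): 13
merge E(12) and 13: 25
merge D(17) and B(19): 36
merge 25 and F(27): 52
merge 36 and 52: 88
A's leaf is at depth 4, giving a 4-bit codeword.

4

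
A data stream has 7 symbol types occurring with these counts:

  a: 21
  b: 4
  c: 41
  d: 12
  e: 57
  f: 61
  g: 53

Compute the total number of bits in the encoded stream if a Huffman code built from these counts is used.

629

Merge the two smallest weights repeatedly:
combine b(4), d(12) → 16
combine 16, a(21) → 37
combine 37, c(41) → 78
combine g(53), e(57) → 110
combine f(61), 78 → 139
combine 110, 139 → 249
Total encoded bits = sum of merged weights = 16 + 37 + 78 + 110 + 139 + 249 = 629.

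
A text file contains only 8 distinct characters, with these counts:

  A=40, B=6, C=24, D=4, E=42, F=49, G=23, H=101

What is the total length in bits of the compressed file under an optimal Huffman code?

Merge the two smallest weights repeatedly:
combine D(4), B(6) → 10
combine 10, G(23) → 33
combine C(24), 33 → 57
combine A(40), E(42) → 82
combine F(49), 57 → 106
combine 82, H(101) → 183
combine 106, 183 → 289
Each symbol's bit-cost is frequency × depth; summing gives 760 bits (equivalently 10 + 33 + 57 + 82 + 106 + 183 + 289).

760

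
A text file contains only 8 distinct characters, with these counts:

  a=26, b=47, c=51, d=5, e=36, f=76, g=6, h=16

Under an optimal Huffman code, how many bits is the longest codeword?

Merge the two lowest-weight nodes at each step:
d(5) + g(6) → 11
11 + h(16) → 27
a(26) + 27 → 53
e(36) + b(47) → 83
c(51) + 53 → 104
f(76) + 83 → 159
104 + 159 → 263
The first pair merged (d, g) ends up deepest, at depth 5.

5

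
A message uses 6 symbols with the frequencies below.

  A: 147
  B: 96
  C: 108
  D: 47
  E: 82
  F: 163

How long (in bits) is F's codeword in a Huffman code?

Huffman merges, smallest pair first:
combine D(47), E(82) → 129
combine B(96), C(108) → 204
combine 129, A(147) → 276
combine F(163), 204 → 367
combine 276, 367 → 643
F's leaf is at depth 2, giving a 2-bit codeword.

2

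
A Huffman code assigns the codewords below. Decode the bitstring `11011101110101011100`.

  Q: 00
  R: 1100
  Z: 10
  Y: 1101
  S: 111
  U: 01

YYYUUR

Read left to right; each codeword is recognised as soon as it completes (prefix code):
  1101→Y | 1101→Y | 1101→Y | 01→U | 01→U | 1100→R
Decoded message: YYYUUR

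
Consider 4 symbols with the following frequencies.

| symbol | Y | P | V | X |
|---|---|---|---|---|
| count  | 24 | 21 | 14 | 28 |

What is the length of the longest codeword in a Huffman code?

2

Merge the two lowest-weight nodes at each step:
V(14) + P(21) → 35
Y(24) + X(28) → 52
35 + 52 → 87
The first pair merged (V, P) ends up deepest, at depth 2.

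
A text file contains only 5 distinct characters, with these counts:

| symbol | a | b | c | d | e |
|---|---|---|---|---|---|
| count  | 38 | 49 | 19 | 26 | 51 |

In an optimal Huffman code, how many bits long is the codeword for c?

3

Repeatedly merge the two smallest:
merge c(19) and d(26): 45
merge a(38) and 45: 83
merge b(49) and e(51): 100
merge 83 and 100: 183
The subtree containing c is merged 3 times, so code length = 3.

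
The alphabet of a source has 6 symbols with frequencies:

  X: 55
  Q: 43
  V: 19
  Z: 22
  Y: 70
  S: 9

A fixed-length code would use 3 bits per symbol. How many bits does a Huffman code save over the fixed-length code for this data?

Fixed-length: 3 bits × 218 symbols = 654 bits.
Huffman merges:
combine S(9), V(19) → 28
combine Z(22), 28 → 50
combine Q(43), 50 → 93
combine X(55), Y(70) → 125
combine 93, 125 → 218
Huffman total = 28 + 50 + 93 + 125 + 218 = 514 bits.
Saving = 654 − 514 = 140 bits.

140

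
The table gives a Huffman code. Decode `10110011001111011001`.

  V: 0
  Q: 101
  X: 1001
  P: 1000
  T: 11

Read left to right; each codeword is recognised as soon as it completes (prefix code):
  101→Q | 1001→X | 1001→X | 11→T | 101→Q | 1001→X
Decoded message: QXXTQX

QXXTQX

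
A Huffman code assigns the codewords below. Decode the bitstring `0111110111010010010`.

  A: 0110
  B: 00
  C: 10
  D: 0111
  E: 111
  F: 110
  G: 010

Read left to right; each codeword is recognised as soon as it completes (prefix code):
  0111→D | 110→F | 111→E | 010→G | 010→G | 010→G
Decoded message: DFEGGG

DFEGGG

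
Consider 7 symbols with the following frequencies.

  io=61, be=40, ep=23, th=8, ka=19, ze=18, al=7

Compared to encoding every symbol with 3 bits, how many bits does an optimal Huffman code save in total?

86

Fixed-length: 3 bits × 176 symbols = 528 bits.
Huffman merges:
combine al(7), th(8) → 15
combine 15, ze(18) → 33
combine ka(19), ep(23) → 42
combine 33, be(40) → 73
combine 42, io(61) → 103
combine 73, 103 → 176
Huffman total = 15 + 33 + 42 + 73 + 103 + 176 = 442 bits.
Saving = 528 − 442 = 86 bits.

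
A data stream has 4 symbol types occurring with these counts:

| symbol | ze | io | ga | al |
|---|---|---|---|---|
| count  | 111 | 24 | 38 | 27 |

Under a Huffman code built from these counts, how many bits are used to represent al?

3

Build the tree from the bottom:
combine io(24), al(27) → 51
combine ga(38), 51 → 89
combine 89, ze(111) → 200
al sits 3 levels below the root, so its codeword is 3 bits.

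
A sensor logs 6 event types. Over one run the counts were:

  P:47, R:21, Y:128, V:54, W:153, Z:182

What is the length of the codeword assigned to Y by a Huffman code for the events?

2

Huffman merges, smallest pair first:
combine R(21), P(47) → 68
combine V(54), 68 → 122
combine 122, Y(128) → 250
combine W(153), Z(182) → 335
combine 250, 335 → 585
Y's leaf is at depth 2, giving a 2-bit codeword.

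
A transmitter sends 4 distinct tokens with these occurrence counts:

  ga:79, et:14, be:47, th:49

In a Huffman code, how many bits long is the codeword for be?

Huffman merges, smallest pair first:
et(14) + be(47) → 61
th(49) + 61 → 110
ga(79) + 110 → 189
be sits 3 levels below the root, so its codeword is 3 bits.

3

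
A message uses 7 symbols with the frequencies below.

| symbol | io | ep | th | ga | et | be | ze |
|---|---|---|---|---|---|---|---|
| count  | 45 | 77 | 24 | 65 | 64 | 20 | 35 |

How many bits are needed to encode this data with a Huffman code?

892

Build the Huffman tree bottom-up:
combine be(20), th(24) → 44
combine ze(35), 44 → 79
combine io(45), et(64) → 109
combine ga(65), ep(77) → 142
combine 79, 109 → 188
combine 142, 188 → 330
The encoded length is the sum of every internal node's weight: 44 + 79 + 109 + 142 + 188 + 330 = 892 bits.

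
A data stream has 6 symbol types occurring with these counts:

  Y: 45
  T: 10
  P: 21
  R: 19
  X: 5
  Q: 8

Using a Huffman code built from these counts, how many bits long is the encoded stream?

247

Greedily combine the two least-frequent nodes:
combine X(5), Q(8) → 13
combine T(10), 13 → 23
combine R(19), P(21) → 40
combine 23, 40 → 63
combine Y(45), 63 → 108
Each symbol's bit-cost is frequency × depth; summing gives 247 bits (equivalently 13 + 23 + 40 + 63 + 108).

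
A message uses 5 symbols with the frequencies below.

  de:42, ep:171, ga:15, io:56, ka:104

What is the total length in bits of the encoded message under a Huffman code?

775

Greedily combine the two least-frequent nodes:
merge ga(15) and de(42): 57
merge io(56) and 57: 113
merge ka(104) and 113: 217
merge ep(171) and 217: 388
Total encoded bits = sum of merged weights = 57 + 113 + 217 + 388 = 775.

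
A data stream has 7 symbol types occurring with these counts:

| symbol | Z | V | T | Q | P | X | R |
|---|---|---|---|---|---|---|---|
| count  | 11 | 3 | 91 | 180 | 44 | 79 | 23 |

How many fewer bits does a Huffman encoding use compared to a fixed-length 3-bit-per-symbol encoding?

Fixed-length: 3 bits × 431 symbols = 1293 bits.
Huffman merges:
V(3) + Z(11) → 14
14 + R(23) → 37
37 + P(44) → 81
X(79) + 81 → 160
T(91) + 160 → 251
Q(180) + 251 → 431
Huffman total = 14 + 37 + 81 + 160 + 251 + 431 = 974 bits.
Saving = 1293 − 974 = 319 bits.

319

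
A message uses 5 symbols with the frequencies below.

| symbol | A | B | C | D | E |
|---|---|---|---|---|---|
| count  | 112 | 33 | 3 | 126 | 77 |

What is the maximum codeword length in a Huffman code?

Merge the two lowest-weight nodes at each step:
C(3) + B(33) → 36
36 + E(77) → 113
A(112) + 113 → 225
D(126) + 225 → 351
The rarest symbols sit at the bottom; the longest codeword is 4 bits.

4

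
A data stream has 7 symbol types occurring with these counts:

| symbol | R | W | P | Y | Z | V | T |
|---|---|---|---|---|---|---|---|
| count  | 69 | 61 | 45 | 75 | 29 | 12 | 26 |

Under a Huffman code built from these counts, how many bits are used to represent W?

3

Build the tree from the bottom:
combine V(12), T(26) → 38
combine Z(29), 38 → 67
combine P(45), W(61) → 106
combine 67, R(69) → 136
combine Y(75), 106 → 181
combine 136, 181 → 317
The subtree containing W is merged 3 times, so code length = 3.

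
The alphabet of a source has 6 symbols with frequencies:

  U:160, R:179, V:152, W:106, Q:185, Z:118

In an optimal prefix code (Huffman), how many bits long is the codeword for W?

Build the tree from the bottom:
W(106) + Z(118) → 224
V(152) + U(160) → 312
R(179) + Q(185) → 364
224 + 312 → 536
364 + 536 → 900
The subtree containing W is merged 3 times, so code length = 3.

3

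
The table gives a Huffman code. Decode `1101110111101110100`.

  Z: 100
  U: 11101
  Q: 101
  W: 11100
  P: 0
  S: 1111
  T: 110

Read left to right; each codeword is recognised as soon as it completes (prefix code):
  110→T | 11101→U | 11101→U | 110→T | 100→Z
Decoded message: TUUTZ

TUUTZ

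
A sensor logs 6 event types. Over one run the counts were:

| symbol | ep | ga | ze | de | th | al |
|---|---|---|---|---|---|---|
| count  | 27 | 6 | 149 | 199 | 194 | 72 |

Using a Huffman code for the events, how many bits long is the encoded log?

1432

Greedily combine the two least-frequent nodes:
merge ga(6) and ep(27): 33
merge 33 and al(72): 105
merge 105 and ze(149): 254
merge th(194) and de(199): 393
merge 254 and 393: 647
The encoded length is the sum of every internal node's weight: 33 + 105 + 254 + 393 + 647 = 1432 bits.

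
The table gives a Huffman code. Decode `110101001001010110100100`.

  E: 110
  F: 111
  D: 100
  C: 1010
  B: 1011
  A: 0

ECADCEDD

Read left to right; each codeword is recognised as soon as it completes (prefix code):
  110→E | 1010→C | 0→A | 100→D | 1010→C | 110→E | 100→D | 100→D
Decoded message: ECADCEDD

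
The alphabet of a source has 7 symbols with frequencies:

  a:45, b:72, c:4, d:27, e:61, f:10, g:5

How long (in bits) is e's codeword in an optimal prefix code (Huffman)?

2

Build the tree from the bottom:
c(4) + g(5) → 9
9 + f(10) → 19
19 + d(27) → 46
a(45) + 46 → 91
e(61) + b(72) → 133
91 + 133 → 224
The subtree containing e is merged 2 times, so code length = 2.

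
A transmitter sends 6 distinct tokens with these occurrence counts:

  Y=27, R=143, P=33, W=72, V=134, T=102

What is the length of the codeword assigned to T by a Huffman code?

Repeatedly merge the two smallest:
Y(27) + P(33) → 60
60 + W(72) → 132
T(102) + 132 → 234
V(134) + R(143) → 277
234 + 277 → 511
The subtree containing T is merged 2 times, so code length = 2.

2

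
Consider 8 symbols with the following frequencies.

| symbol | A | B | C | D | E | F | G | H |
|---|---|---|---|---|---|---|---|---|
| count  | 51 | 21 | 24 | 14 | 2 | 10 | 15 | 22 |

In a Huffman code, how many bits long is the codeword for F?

Build the tree from the bottom:
E(2) + F(10) → 12
12 + D(14) → 26
G(15) + B(21) → 36
H(22) + C(24) → 46
26 + 36 → 62
46 + A(51) → 97
62 + 97 → 159
F sits 4 levels below the root, so its codeword is 4 bits.

4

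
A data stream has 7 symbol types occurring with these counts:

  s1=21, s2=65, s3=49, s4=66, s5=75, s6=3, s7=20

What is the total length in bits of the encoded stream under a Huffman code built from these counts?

Greedily combine the two least-frequent nodes:
s6(3) + s7(20) → 23
s1(21) + 23 → 44
44 + s3(49) → 93
s2(65) + s4(66) → 131
s5(75) + 93 → 168
131 + 168 → 299
Each symbol's bit-cost is frequency × depth; summing gives 758 bits (equivalently 23 + 44 + 93 + 131 + 168 + 299).

758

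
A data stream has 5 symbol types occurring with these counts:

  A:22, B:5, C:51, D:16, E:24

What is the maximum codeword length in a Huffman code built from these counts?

4

Merge the two lowest-weight nodes at each step:
B(5) + D(16) → 21
21 + A(22) → 43
E(24) + 43 → 67
C(51) + 67 → 118
The first pair merged (B, D) ends up deepest, at depth 4.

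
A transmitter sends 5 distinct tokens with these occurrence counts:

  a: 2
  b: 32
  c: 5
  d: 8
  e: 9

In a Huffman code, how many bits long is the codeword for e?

2

Repeatedly merge the two smallest:
a(2) + c(5) → 7
7 + d(8) → 15
e(9) + 15 → 24
24 + b(32) → 56
e sits 2 levels below the root, so its codeword is 2 bits.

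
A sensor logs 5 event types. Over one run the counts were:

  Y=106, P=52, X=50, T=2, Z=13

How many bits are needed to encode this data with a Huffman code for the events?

Merge the two smallest weights repeatedly:
merge T(2) and Z(13): 15
merge 15 and X(50): 65
merge P(52) and 65: 117
merge Y(106) and 117: 223
The encoded length is the sum of every internal node's weight: 15 + 65 + 117 + 223 = 420 bits.

420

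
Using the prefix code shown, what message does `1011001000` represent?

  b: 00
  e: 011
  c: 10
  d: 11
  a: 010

cdbcb

Read left to right; each codeword is recognised as soon as it completes (prefix code):
  10→c | 11→d | 00→b | 10→c | 00→b
Decoded message: cdbcb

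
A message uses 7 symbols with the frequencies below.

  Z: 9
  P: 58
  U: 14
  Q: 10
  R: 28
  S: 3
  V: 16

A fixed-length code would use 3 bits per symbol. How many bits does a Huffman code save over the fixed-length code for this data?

82

Fixed-length: 3 bits × 138 symbols = 414 bits.
Huffman merges:
combine S(3), Z(9) → 12
combine Q(10), 12 → 22
combine U(14), V(16) → 30
combine 22, R(28) → 50
combine 30, 50 → 80
combine P(58), 80 → 138
Huffman total = 12 + 22 + 30 + 50 + 80 + 138 = 332 bits.
Saving = 414 − 332 = 82 bits.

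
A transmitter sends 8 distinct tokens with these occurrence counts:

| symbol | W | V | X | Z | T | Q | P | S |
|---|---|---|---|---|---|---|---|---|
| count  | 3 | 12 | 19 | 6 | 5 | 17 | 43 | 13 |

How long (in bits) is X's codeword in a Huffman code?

Build the tree from the bottom:
W(3) + T(5) → 8
Z(6) + 8 → 14
V(12) + S(13) → 25
14 + Q(17) → 31
X(19) + 25 → 44
31 + P(43) → 74
44 + 74 → 118
X's leaf is at depth 2, giving a 2-bit codeword.

2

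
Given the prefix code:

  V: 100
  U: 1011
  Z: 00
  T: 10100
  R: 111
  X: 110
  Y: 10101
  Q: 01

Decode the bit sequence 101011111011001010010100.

YRUZTT

Read left to right; each codeword is recognised as soon as it completes (prefix code):
  10101→Y | 111→R | 1011→U | 00→Z | 10100→T | 10100→T
Decoded message: YRUZTT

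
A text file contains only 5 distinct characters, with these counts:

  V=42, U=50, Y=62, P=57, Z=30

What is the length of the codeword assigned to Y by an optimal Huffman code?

Build the tree from the bottom:
merge Z(30) and V(42): 72
merge U(50) and P(57): 107
merge Y(62) and 72: 134
merge 107 and 134: 241
The subtree containing Y is merged 2 times, so code length = 2.

2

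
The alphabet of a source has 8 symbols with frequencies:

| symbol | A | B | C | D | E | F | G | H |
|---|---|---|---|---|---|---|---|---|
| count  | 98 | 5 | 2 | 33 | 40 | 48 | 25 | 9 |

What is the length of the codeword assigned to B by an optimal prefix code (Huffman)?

Huffman merges, smallest pair first:
C(2) + B(5) → 7
7 + H(9) → 16
16 + G(25) → 41
D(33) + E(40) → 73
41 + F(48) → 89
73 + 89 → 162
A(98) + 162 → 260
B sits 6 levels below the root, so its codeword is 6 bits.

6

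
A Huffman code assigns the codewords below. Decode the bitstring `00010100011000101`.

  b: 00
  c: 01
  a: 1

bccbcabcc

Read left to right; each codeword is recognised as soon as it completes (prefix code):
  00→b | 01→c | 01→c | 00→b | 01→c | 1→a | 00→b | 01→c | 01→c
Decoded message: bccbcabcc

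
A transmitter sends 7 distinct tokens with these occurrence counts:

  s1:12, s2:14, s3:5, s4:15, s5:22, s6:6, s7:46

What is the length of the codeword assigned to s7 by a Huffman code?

Huffman merges, smallest pair first:
s3(5) + s6(6) → 11
11 + s1(12) → 23
s2(14) + s4(15) → 29
s5(22) + 23 → 45
29 + 45 → 74
s7(46) + 74 → 120
s7 is merged only at the final step, so code length = 1.

1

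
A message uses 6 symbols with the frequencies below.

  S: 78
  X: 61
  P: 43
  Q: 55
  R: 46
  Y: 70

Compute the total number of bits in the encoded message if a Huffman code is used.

Greedily combine the two least-frequent nodes:
P(43) + R(46) → 89
Q(55) + X(61) → 116
Y(70) + S(78) → 148
89 + 116 → 205
148 + 205 → 353
The encoded length is the sum of every internal node's weight: 89 + 116 + 148 + 205 + 353 = 911 bits.

911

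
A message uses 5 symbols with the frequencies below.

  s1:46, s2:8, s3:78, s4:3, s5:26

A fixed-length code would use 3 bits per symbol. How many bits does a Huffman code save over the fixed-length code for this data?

Fixed-length: 3 bits × 161 symbols = 483 bits.
Huffman merges:
merge s4(3) and s2(8): 11
merge 11 and s5(26): 37
merge 37 and s1(46): 83
merge s3(78) and 83: 161
Huffman total = 11 + 37 + 83 + 161 = 292 bits.
Saving = 483 − 292 = 191 bits.

191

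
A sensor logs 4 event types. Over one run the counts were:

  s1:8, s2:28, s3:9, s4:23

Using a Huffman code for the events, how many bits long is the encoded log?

125

Merge the two smallest weights repeatedly:
combine s1(8), s3(9) → 17
combine 17, s4(23) → 40
combine s2(28), 40 → 68
Each symbol's bit-cost is frequency × depth; summing gives 125 bits (equivalently 17 + 40 + 68).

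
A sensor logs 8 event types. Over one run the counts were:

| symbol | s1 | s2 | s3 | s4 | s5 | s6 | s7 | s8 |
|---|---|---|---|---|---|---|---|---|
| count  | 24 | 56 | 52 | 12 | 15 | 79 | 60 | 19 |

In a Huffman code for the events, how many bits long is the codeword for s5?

Repeatedly merge the two smallest:
combine s4(12), s5(15) → 27
combine s8(19), s1(24) → 43
combine 27, 43 → 70
combine s3(52), s2(56) → 108
combine s7(60), 70 → 130
combine s6(79), 108 → 187
combine 130, 187 → 317
The subtree containing s5 is merged 4 times, so code length = 4.

4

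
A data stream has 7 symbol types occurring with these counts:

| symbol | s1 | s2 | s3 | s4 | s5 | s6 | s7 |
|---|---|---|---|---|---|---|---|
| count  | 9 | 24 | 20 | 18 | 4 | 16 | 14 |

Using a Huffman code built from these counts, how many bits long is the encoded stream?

Build the Huffman tree bottom-up:
s5(4) + s1(9) → 13
13 + s7(14) → 27
s6(16) + s4(18) → 34
s3(20) + s2(24) → 44
27 + 34 → 61
44 + 61 → 105
Each symbol's bit-cost is frequency × depth; summing gives 284 bits (equivalently 13 + 27 + 34 + 44 + 61 + 105).

284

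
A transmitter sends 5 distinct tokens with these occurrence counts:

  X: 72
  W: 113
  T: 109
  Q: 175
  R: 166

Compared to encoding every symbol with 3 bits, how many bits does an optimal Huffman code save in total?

454

Fixed-length: 3 bits × 635 symbols = 1905 bits.
Huffman merges:
combine X(72), T(109) → 181
combine W(113), R(166) → 279
combine Q(175), 181 → 356
combine 279, 356 → 635
Huffman total = 181 + 279 + 356 + 635 = 1451 bits.
Saving = 1905 − 1451 = 454 bits.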